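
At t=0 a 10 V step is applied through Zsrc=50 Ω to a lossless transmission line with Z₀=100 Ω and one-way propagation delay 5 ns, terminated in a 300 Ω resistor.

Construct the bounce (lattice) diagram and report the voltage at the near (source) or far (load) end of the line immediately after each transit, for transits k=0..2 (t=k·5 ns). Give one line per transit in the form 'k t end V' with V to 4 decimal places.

Γ_L=0.500000, Γ_S=-0.333333; launch V₁=10·100/150=6.666667
k=0 src: V=6.6667
k=1 load: inc=6.666667, refl=6.666667·0.500000=3.3333; V=0.000000+6.666667+3.333333=10.0000
k=2 src: inc=3.333333, refl=3.333333·-0.333333=-1.1111; V=6.666667+3.333333+-1.111111=8.8889

0 0 source 6.6667
1 5 load 10.0000
2 10 source 8.8889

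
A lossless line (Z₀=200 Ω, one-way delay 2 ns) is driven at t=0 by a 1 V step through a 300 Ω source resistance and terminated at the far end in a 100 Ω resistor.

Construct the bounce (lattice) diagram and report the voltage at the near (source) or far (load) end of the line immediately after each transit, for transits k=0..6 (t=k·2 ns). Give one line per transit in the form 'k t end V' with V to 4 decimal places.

0 0 source 0.4000
1 2 load 0.2667
2 4 source 0.2400
3 6 load 0.2489
4 8 source 0.2507
5 10 load 0.2501
6 12 source 0.2500

Γ_L=-0.333333, Γ_S=0.200000; launch V₁=1·200/500=0.400000
k=0 src: V=0.4000
k=1 load: inc=0.400000, refl=0.400000·-0.333333=-0.1333; V=0.000000+0.400000+-0.133333=0.2667
k=2 src: inc=-0.133333, refl=-0.133333·0.200000=-0.0267; V=0.400000+-0.133333+-0.026667=0.2400
k=3 load: inc=-0.026667, refl=-0.026667·-0.333333=0.0089; V=0.266667+-0.026667+0.008889=0.2489
k=4 src: inc=0.008889, refl=0.008889·0.200000=0.0018; V=0.240000+0.008889+0.001778=0.2507
k=5 load: inc=0.001778, refl=0.001778·-0.333333=-0.0006; V=0.248889+0.001778+-0.000593=0.2501
k=6 src: inc=-0.000593, refl=-0.000593·0.200000=-0.0001; V=0.250667+-0.000593+-0.000119=0.2500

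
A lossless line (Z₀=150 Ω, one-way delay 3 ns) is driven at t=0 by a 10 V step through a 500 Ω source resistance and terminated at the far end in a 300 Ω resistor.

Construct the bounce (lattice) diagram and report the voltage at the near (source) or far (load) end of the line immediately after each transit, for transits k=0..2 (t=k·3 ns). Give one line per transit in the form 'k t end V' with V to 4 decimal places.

0 0 source 2.3077
1 3 load 3.0769
2 6 source 3.4911

Γ_L=0.333333, Γ_S=0.538462; launch V₁=10·150/650=2.307692
k=0 src: V=2.3077
k=1 load: inc=2.307692, refl=2.307692·0.333333=0.7692; V=0.000000+2.307692+0.769231=3.0769
k=2 src: inc=0.769231, refl=0.769231·0.538462=0.4142; V=2.307692+0.769231+0.414201=3.4911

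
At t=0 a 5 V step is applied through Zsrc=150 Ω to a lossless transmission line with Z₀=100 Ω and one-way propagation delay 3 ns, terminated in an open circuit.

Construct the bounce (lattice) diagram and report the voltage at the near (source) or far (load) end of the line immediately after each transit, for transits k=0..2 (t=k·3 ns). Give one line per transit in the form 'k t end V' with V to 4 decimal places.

Γ_L=1.000000, Γ_S=0.200000; launch V₁=5·100/250=2.000000
k=0 src: V=2.0000
k=1 load: inc=2.000000, refl=2.000000·1.000000=2.0000; V=0.000000+2.000000+2.000000=4.0000
k=2 src: inc=2.000000, refl=2.000000·0.200000=0.4000; V=2.000000+2.000000+0.400000=4.4000

0 0 source 2.0000
1 3 load 4.0000
2 6 source 4.4000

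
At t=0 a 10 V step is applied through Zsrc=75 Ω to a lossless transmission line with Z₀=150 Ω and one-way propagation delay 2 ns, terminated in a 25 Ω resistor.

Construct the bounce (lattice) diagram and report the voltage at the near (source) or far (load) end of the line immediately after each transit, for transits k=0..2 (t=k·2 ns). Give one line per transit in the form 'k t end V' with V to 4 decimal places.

Γ_L=-0.714286, Γ_S=-0.333333; launch V₁=10·150/225=6.666667
k=0 src: V=6.6667
k=1 load: inc=6.666667, refl=6.666667·-0.714286=-4.7619; V=0.000000+6.666667+-4.761905=1.9048
k=2 src: inc=-4.761905, refl=-4.761905·-0.333333=1.5873; V=6.666667+-4.761905+1.587302=3.4921

0 0 source 6.6667
1 2 load 1.9048
2 4 source 3.4921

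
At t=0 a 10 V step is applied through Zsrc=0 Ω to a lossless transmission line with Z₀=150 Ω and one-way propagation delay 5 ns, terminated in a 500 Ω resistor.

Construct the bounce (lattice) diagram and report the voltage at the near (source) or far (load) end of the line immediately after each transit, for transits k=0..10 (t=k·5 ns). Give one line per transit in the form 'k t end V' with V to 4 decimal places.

Γ_L=0.538462, Γ_S=-1.000000; launch V₁=10·150/150=10.000000
k=0 src: V=10.0000
k=1 load: inc=10.000000, refl=10.000000·0.538462=5.3846; V=0.000000+10.000000+5.384615=15.3846
k=2 src: inc=5.384615, refl=5.384615·-1.000000=-5.3846; V=10.000000+5.384615+-5.384615=10.0000
k=3 load: inc=-5.384615, refl=-5.384615·0.538462=-2.8994; V=15.384615+-5.384615+-2.899408=7.1006
k=4 src: inc=-2.899408, refl=-2.899408·-1.000000=2.8994; V=10.000000+-2.899408+2.899408=10.0000
k=5 load: inc=2.899408, refl=2.899408·0.538462=1.5612; V=7.100592+2.899408+1.561220=11.5612
k=6 src: inc=1.561220, refl=1.561220·-1.000000=-1.5612; V=10.000000+1.561220+-1.561220=10.0000
k=7 load: inc=-1.561220, refl=-1.561220·0.538462=-0.8407; V=11.561220+-1.561220+-0.840657=9.1593
k=8 src: inc=-0.840657, refl=-0.840657·-1.000000=0.8407; V=10.000000+-0.840657+0.840657=10.0000
k=9 load: inc=0.840657, refl=0.840657·0.538462=0.4527; V=9.159343+0.840657+0.452661=10.4527
k=10 src: inc=0.452661, refl=0.452661·-1.000000=-0.4527; V=10.000000+0.452661+-0.452661=10.0000

0 0 source 10.0000
1 5 load 15.3846
2 10 source 10.0000
3 15 load 7.1006
4 20 source 10.0000
5 25 load 11.5612
6 30 source 10.0000
7 35 load 9.1593
8 40 source 10.0000
9 45 load 10.4527
10 50 source 10.0000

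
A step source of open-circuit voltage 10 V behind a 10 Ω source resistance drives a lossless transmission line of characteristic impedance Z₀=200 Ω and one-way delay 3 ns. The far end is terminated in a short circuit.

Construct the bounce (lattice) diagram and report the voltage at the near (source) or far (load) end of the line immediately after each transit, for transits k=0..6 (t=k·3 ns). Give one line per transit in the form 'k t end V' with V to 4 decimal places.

Γ_L=-1.000000, Γ_S=-0.904762; launch V₁=10·200/210=9.523810
k=0 src: V=9.5238
k=1 load: inc=9.523810, refl=9.523810·-1.000000=-9.5238; V=0.000000+9.523810+-9.523810=0.0000
k=2 src: inc=-9.523810, refl=-9.523810·-0.904762=8.6168; V=9.523810+-9.523810+8.616780=8.6168
k=3 load: inc=8.616780, refl=8.616780·-1.000000=-8.6168; V=0.000000+8.616780+-8.616780=0.0000
k=4 src: inc=-8.616780, refl=-8.616780·-0.904762=7.7961; V=8.616780+-8.616780+7.796134=7.7961
k=5 load: inc=7.796134, refl=7.796134·-1.000000=-7.7961; V=0.000000+7.796134+-7.796134=0.0000
k=6 src: inc=-7.796134, refl=-7.796134·-0.904762=7.0536; V=7.796134+-7.796134+7.053645=7.0536

0 0 source 9.5238
1 3 load 0.0000
2 6 source 8.6168
3 9 load 0.0000
4 12 source 7.7961
5 15 load 0.0000
6 18 source 7.0536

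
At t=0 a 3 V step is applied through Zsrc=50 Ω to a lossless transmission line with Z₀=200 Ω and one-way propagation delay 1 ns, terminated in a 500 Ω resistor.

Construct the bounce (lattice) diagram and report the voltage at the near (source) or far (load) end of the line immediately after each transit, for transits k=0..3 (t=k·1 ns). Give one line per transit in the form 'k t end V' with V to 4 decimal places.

0 0 source 2.4000
1 1 load 3.4286
2 2 source 2.8114
3 3 load 2.5469

Γ_L=0.428571, Γ_S=-0.600000; launch V₁=3·200/250=2.400000
k=0 src: V=2.4000
k=1 load: inc=2.400000, refl=2.400000·0.428571=1.0286; V=0.000000+2.400000+1.028571=3.4286
k=2 src: inc=1.028571, refl=1.028571·-0.600000=-0.6171; V=2.400000+1.028571+-0.617143=2.8114
k=3 load: inc=-0.617143, refl=-0.617143·0.428571=-0.2645; V=3.428571+-0.617143+-0.264490=2.5469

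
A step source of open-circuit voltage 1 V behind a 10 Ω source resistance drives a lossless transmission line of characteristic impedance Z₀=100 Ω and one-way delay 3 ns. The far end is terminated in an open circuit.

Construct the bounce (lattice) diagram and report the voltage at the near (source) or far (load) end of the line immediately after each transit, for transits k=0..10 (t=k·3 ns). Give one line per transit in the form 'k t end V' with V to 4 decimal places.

0 0 source 0.9091
1 3 load 1.8182
2 6 source 1.0744
3 9 load 0.3306
4 12 source 0.9391
5 15 load 1.5477
6 18 source 1.0498
7 21 load 0.5519
8 24 source 0.9593
9 27 load 1.3666
10 30 source 1.0333

Γ_L=1.000000, Γ_S=-0.818182; launch V₁=1·100/110=0.909091
k=0 src: V=0.9091
k=1 load: inc=0.909091, refl=0.909091·1.000000=0.9091; V=0.000000+0.909091+0.909091=1.8182
k=2 src: inc=0.909091, refl=0.909091·-0.818182=-0.7438; V=0.909091+0.909091+-0.743802=1.0744
k=3 load: inc=-0.743802, refl=-0.743802·1.000000=-0.7438; V=1.818182+-0.743802+-0.743802=0.3306
k=4 src: inc=-0.743802, refl=-0.743802·-0.818182=0.6086; V=1.074380+-0.743802+0.608565=0.9391
k=5 load: inc=0.608565, refl=0.608565·1.000000=0.6086; V=0.330579+0.608565+0.608565=1.5477
k=6 src: inc=0.608565, refl=0.608565·-0.818182=-0.4979; V=0.939144+0.608565+-0.497917=1.0498
k=7 load: inc=-0.497917, refl=-0.497917·1.000000=-0.4979; V=1.547708+-0.497917+-0.497917=0.5519
k=8 src: inc=-0.497917, refl=-0.497917·-0.818182=0.4074; V=1.049792+-0.497917+0.407386=0.9593
k=9 load: inc=0.407386, refl=0.407386·1.000000=0.4074; V=0.551875+0.407386+0.407386=1.3666
k=10 src: inc=0.407386, refl=0.407386·-0.818182=-0.3333; V=0.959261+0.407386+-0.333316=1.0333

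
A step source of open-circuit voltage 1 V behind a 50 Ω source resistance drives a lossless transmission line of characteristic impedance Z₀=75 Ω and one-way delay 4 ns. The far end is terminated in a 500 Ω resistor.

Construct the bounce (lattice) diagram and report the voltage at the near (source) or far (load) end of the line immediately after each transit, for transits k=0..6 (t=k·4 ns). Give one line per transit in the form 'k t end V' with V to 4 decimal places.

Γ_L=0.739130, Γ_S=-0.200000; launch V₁=1·75/125=0.600000
k=0 src: V=0.6000
k=1 load: inc=0.600000, refl=0.600000·0.739130=0.4435; V=0.000000+0.600000+0.443478=1.0435
k=2 src: inc=0.443478, refl=0.443478·-0.200000=-0.0887; V=0.600000+0.443478+-0.088696=0.9548
k=3 load: inc=-0.088696, refl=-0.088696·0.739130=-0.0656; V=1.043478+-0.088696+-0.065558=0.8892
k=4 src: inc=-0.065558, refl=-0.065558·-0.200000=0.0131; V=0.954783+-0.065558+0.013112=0.9023
k=5 load: inc=0.013112, refl=0.013112·0.739130=0.0097; V=0.889225+0.013112+0.009691=0.9120
k=6 src: inc=0.009691, refl=0.009691·-0.200000=-0.0019; V=0.902336+0.009691+-0.001938=0.9101

0 0 source 0.6000
1 4 load 1.0435
2 8 source 0.9548
3 12 load 0.8892
4 16 source 0.9023
5 20 load 0.9120
6 24 source 0.9101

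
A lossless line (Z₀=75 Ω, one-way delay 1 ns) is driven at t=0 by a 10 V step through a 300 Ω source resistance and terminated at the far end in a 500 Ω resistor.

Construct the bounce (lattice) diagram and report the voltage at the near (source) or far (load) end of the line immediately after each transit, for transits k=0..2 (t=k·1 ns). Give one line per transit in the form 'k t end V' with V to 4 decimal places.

Γ_L=0.739130, Γ_S=0.600000; launch V₁=10·75/375=2.000000
k=0 src: V=2.0000
k=1 load: inc=2.000000, refl=2.000000·0.739130=1.4783; V=0.000000+2.000000+1.478261=3.4783
k=2 src: inc=1.478261, refl=1.478261·0.600000=0.8870; V=2.000000+1.478261+0.886957=4.3652

0 0 source 2.0000
1 1 load 3.4783
2 2 source 4.3652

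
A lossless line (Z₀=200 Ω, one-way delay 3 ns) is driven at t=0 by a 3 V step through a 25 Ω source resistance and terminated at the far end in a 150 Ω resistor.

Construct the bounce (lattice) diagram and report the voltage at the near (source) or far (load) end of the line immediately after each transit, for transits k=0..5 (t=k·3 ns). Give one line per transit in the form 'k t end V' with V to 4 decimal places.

Γ_L=-0.142857, Γ_S=-0.777778; launch V₁=3·200/225=2.666667
k=0 src: V=2.6667
k=1 load: inc=2.666667, refl=2.666667·-0.142857=-0.3810; V=0.000000+2.666667+-0.380952=2.2857
k=2 src: inc=-0.380952, refl=-0.380952·-0.777778=0.2963; V=2.666667+-0.380952+0.296296=2.5820
k=3 load: inc=0.296296, refl=0.296296·-0.142857=-0.0423; V=2.285714+0.296296+-0.042328=2.5397
k=4 src: inc=-0.042328, refl=-0.042328·-0.777778=0.0329; V=2.582011+-0.042328+0.032922=2.5726
k=5 load: inc=0.032922, refl=0.032922·-0.142857=-0.0047; V=2.539683+0.032922+-0.004703=2.5679

0 0 source 2.6667
1 3 load 2.2857
2 6 source 2.5820
3 9 load 2.5397
4 12 source 2.5726
5 15 load 2.5679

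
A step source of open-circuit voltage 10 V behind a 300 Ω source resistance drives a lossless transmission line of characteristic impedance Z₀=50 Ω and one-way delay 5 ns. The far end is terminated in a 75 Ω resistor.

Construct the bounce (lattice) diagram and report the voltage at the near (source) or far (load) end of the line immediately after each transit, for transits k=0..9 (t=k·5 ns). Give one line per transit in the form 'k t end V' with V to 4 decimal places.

0 0 source 1.4286
1 5 load 1.7143
2 10 source 1.9184
3 15 load 1.9592
4 20 source 1.9883
5 25 load 1.9942
6 30 source 1.9983
7 35 load 1.9992
8 40 source 1.9998
9 45 load 1.9999

Γ_L=0.200000, Γ_S=0.714286; launch V₁=10·50/350=1.428571
k=0 src: V=1.4286
k=1 load: inc=1.428571, refl=1.428571·0.200000=0.2857; V=0.000000+1.428571+0.285714=1.7143
k=2 src: inc=0.285714, refl=0.285714·0.714286=0.2041; V=1.428571+0.285714+0.204082=1.9184
k=3 load: inc=0.204082, refl=0.204082·0.200000=0.0408; V=1.714286+0.204082+0.040816=1.9592
k=4 src: inc=0.040816, refl=0.040816·0.714286=0.0292; V=1.918367+0.040816+0.029155=1.9883
k=5 load: inc=0.029155, refl=0.029155·0.200000=0.0058; V=1.959184+0.029155+0.005831=1.9942
k=6 src: inc=0.005831, refl=0.005831·0.714286=0.0042; V=1.988338+0.005831+0.004165=1.9983
k=7 load: inc=0.004165, refl=0.004165·0.200000=0.0008; V=1.994169+0.004165+0.000833=1.9992
k=8 src: inc=0.000833, refl=0.000833·0.714286=0.0006; V=1.998334+0.000833+0.000595=1.9998
k=9 load: inc=0.000595, refl=0.000595·0.200000=0.0001; V=1.999167+0.000595+0.000119=1.9999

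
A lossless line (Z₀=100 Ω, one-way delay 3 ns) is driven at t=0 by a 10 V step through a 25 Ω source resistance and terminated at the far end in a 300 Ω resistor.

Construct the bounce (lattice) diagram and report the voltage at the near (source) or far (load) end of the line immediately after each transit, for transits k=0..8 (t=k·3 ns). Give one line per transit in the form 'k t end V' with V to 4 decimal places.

Γ_L=0.500000, Γ_S=-0.600000; launch V₁=10·100/125=8.000000
k=0 src: V=8.0000
k=1 load: inc=8.000000, refl=8.000000·0.500000=4.0000; V=0.000000+8.000000+4.000000=12.0000
k=2 src: inc=4.000000, refl=4.000000·-0.600000=-2.4000; V=8.000000+4.000000+-2.400000=9.6000
k=3 load: inc=-2.400000, refl=-2.400000·0.500000=-1.2000; V=12.000000+-2.400000+-1.200000=8.4000
k=4 src: inc=-1.200000, refl=-1.200000·-0.600000=0.7200; V=9.600000+-1.200000+0.720000=9.1200
k=5 load: inc=0.720000, refl=0.720000·0.500000=0.3600; V=8.400000+0.720000+0.360000=9.4800
k=6 src: inc=0.360000, refl=0.360000·-0.600000=-0.2160; V=9.120000+0.360000+-0.216000=9.2640
k=7 load: inc=-0.216000, refl=-0.216000·0.500000=-0.1080; V=9.480000+-0.216000+-0.108000=9.1560
k=8 src: inc=-0.108000, refl=-0.108000·-0.600000=0.0648; V=9.264000+-0.108000+0.064800=9.2208

0 0 source 8.0000
1 3 load 12.0000
2 6 source 9.6000
3 9 load 8.4000
4 12 source 9.1200
5 15 load 9.4800
6 18 source 9.2640
7 21 load 9.1560
8 24 source 9.2208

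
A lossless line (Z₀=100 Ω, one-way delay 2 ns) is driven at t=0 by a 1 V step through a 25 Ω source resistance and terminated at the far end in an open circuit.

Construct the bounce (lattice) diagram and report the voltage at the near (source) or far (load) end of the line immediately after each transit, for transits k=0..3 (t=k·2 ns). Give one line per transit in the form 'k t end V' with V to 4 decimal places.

0 0 source 0.8000
1 2 load 1.6000
2 4 source 1.1200
3 6 load 0.6400

Γ_L=1.000000, Γ_S=-0.600000; launch V₁=1·100/125=0.800000
k=0 src: V=0.8000
k=1 load: inc=0.800000, refl=0.800000·1.000000=0.8000; V=0.000000+0.800000+0.800000=1.6000
k=2 src: inc=0.800000, refl=0.800000·-0.600000=-0.4800; V=0.800000+0.800000+-0.480000=1.1200
k=3 load: inc=-0.480000, refl=-0.480000·1.000000=-0.4800; V=1.600000+-0.480000+-0.480000=0.6400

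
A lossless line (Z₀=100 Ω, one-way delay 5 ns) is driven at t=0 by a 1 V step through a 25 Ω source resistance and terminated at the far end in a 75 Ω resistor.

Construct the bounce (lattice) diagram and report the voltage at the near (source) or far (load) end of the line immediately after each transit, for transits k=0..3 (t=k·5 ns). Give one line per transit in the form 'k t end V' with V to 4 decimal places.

Γ_L=-0.142857, Γ_S=-0.600000; launch V₁=1·100/125=0.800000
k=0 src: V=0.8000
k=1 load: inc=0.800000, refl=0.800000·-0.142857=-0.1143; V=0.000000+0.800000+-0.114286=0.6857
k=2 src: inc=-0.114286, refl=-0.114286·-0.600000=0.0686; V=0.800000+-0.114286+0.068571=0.7543
k=3 load: inc=0.068571, refl=0.068571·-0.142857=-0.0098; V=0.685714+0.068571+-0.009796=0.7445

0 0 source 0.8000
1 5 load 0.6857
2 10 source 0.7543
3 15 load 0.7445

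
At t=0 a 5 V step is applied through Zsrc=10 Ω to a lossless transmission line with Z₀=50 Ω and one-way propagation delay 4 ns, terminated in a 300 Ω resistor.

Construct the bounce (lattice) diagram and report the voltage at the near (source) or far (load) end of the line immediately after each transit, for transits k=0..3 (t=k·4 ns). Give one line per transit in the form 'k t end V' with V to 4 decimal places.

Γ_L=0.714286, Γ_S=-0.666667; launch V₁=5·50/60=4.166667
k=0 src: V=4.1667
k=1 load: inc=4.166667, refl=4.166667·0.714286=2.9762; V=0.000000+4.166667+2.976190=7.1429
k=2 src: inc=2.976190, refl=2.976190·-0.666667=-1.9841; V=4.166667+2.976190+-1.984127=5.1587
k=3 load: inc=-1.984127, refl=-1.984127·0.714286=-1.4172; V=7.142857+-1.984127+-1.417234=3.7415

0 0 source 4.1667
1 4 load 7.1429
2 8 source 5.1587
3 12 load 3.7415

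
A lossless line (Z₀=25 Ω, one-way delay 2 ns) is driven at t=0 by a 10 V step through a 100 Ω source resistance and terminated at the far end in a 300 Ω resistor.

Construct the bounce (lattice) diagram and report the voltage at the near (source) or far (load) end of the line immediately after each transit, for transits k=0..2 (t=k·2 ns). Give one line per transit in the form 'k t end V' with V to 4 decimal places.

0 0 source 2.0000
1 2 load 3.6923
2 4 source 4.7077

Γ_L=0.846154, Γ_S=0.600000; launch V₁=10·25/125=2.000000
k=0 src: V=2.0000
k=1 load: inc=2.000000, refl=2.000000·0.846154=1.6923; V=0.000000+2.000000+1.692308=3.6923
k=2 src: inc=1.692308, refl=1.692308·0.600000=1.0154; V=2.000000+1.692308+1.015385=4.7077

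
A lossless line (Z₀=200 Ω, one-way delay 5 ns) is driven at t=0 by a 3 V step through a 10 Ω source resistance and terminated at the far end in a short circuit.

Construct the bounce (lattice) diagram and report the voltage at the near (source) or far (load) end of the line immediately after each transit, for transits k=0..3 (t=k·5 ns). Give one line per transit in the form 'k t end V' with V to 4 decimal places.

0 0 source 2.8571
1 5 load 0.0000
2 10 source 2.5850
3 15 load 0.0000

Γ_L=-1.000000, Γ_S=-0.904762; launch V₁=3·200/210=2.857143
k=0 src: V=2.8571
k=1 load: inc=2.857143, refl=2.857143·-1.000000=-2.8571; V=0.000000+2.857143+-2.857143=0.0000
k=2 src: inc=-2.857143, refl=-2.857143·-0.904762=2.5850; V=2.857143+-2.857143+2.585034=2.5850
k=3 load: inc=2.585034, refl=2.585034·-1.000000=-2.5850; V=0.000000+2.585034+-2.585034=0.0000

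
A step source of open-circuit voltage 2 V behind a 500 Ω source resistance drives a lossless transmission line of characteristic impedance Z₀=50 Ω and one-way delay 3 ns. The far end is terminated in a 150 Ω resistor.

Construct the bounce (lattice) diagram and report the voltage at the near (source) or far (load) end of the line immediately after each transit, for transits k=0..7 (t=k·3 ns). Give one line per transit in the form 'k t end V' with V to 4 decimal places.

Γ_L=0.500000, Γ_S=0.818182; launch V₁=2·50/550=0.181818
k=0 src: V=0.1818
k=1 load: inc=0.181818, refl=0.181818·0.500000=0.0909; V=0.000000+0.181818+0.090909=0.2727
k=2 src: inc=0.090909, refl=0.090909·0.818182=0.0744; V=0.181818+0.090909+0.074380=0.3471
k=3 load: inc=0.074380, refl=0.074380·0.500000=0.0372; V=0.272727+0.074380+0.037190=0.3843
k=4 src: inc=0.037190, refl=0.037190·0.818182=0.0304; V=0.347107+0.037190+0.030428=0.4147
k=5 load: inc=0.030428, refl=0.030428·0.500000=0.0152; V=0.384298+0.030428+0.015214=0.4299
k=6 src: inc=0.015214, refl=0.015214·0.818182=0.0124; V=0.414726+0.015214+0.012448=0.4424
k=7 load: inc=0.012448, refl=0.012448·0.500000=0.0062; V=0.429940+0.012448+0.006224=0.4486

0 0 source 0.1818
1 3 load 0.2727
2 6 source 0.3471
3 9 load 0.3843
4 12 source 0.4147
5 15 load 0.4299
6 18 source 0.4424
7 21 load 0.4486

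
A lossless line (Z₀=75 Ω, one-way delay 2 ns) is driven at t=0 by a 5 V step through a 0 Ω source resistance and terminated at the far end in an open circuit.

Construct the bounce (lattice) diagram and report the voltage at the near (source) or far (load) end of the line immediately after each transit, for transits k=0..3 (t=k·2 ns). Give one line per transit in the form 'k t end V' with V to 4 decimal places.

Γ_L=1.000000, Γ_S=-1.000000; launch V₁=5·75/75=5.000000
k=0 src: V=5.0000
k=1 load: inc=5.000000, refl=5.000000·1.000000=5.0000; V=0.000000+5.000000+5.000000=10.0000
k=2 src: inc=5.000000, refl=5.000000·-1.000000=-5.0000; V=5.000000+5.000000+-5.000000=5.0000
k=3 load: inc=-5.000000, refl=-5.000000·1.000000=-5.0000; V=10.000000+-5.000000+-5.000000=0.0000

0 0 source 5.0000
1 2 load 10.0000
2 4 source 5.0000
3 6 load 0.0000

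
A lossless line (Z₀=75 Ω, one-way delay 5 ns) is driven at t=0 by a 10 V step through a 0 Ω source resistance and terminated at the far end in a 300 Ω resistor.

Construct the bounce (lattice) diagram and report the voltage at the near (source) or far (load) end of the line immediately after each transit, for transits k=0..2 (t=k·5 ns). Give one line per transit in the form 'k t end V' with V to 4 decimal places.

Γ_L=0.600000, Γ_S=-1.000000; launch V₁=10·75/75=10.000000
k=0 src: V=10.0000
k=1 load: inc=10.000000, refl=10.000000·0.600000=6.0000; V=0.000000+10.000000+6.000000=16.0000
k=2 src: inc=6.000000, refl=6.000000·-1.000000=-6.0000; V=10.000000+6.000000+-6.000000=10.0000

0 0 source 10.0000
1 5 load 16.0000
2 10 source 10.0000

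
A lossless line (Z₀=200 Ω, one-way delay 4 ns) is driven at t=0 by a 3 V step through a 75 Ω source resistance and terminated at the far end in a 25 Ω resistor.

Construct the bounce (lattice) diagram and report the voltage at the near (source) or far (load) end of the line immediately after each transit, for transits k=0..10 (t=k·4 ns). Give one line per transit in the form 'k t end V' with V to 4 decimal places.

0 0 source 2.1818
1 4 load 0.4848
2 8 source 1.2562
3 12 load 0.6563
4 16 source 0.9290
5 20 load 0.7169
6 24 source 0.8133
7 28 load 0.7383
8 32 source 0.7724
9 36 load 0.7459
10 40 source 0.7579

Γ_L=-0.777778, Γ_S=-0.454545; launch V₁=3·200/275=2.181818
k=0 src: V=2.1818
k=1 load: inc=2.181818, refl=2.181818·-0.777778=-1.6970; V=0.000000+2.181818+-1.696970=0.4848
k=2 src: inc=-1.696970, refl=-1.696970·-0.454545=0.7713; V=2.181818+-1.696970+0.771350=1.2562
k=3 load: inc=0.771350, refl=0.771350·-0.777778=-0.5999; V=0.484848+0.771350+-0.599939=0.6563
k=4 src: inc=-0.599939, refl=-0.599939·-0.454545=0.2727; V=1.256198+-0.599939+0.272699=0.9290
k=5 load: inc=0.272699, refl=0.272699·-0.777778=-0.2121; V=0.656260+0.272699+-0.212100=0.7169
k=6 src: inc=-0.212100, refl=-0.212100·-0.454545=0.0964; V=0.928959+-0.212100+0.096409=0.8133
k=7 load: inc=0.096409, refl=0.096409·-0.777778=-0.0750; V=0.716859+0.096409+-0.074985=0.7383
k=8 src: inc=-0.074985, refl=-0.074985·-0.454545=0.0341; V=0.813268+-0.074985+0.034084=0.7724
k=9 load: inc=0.034084, refl=0.034084·-0.777778=-0.0265; V=0.738284+0.034084+-0.026510=0.7459
k=10 src: inc=-0.026510, refl=-0.026510·-0.454545=0.0120; V=0.772368+-0.026510+0.012050=0.7579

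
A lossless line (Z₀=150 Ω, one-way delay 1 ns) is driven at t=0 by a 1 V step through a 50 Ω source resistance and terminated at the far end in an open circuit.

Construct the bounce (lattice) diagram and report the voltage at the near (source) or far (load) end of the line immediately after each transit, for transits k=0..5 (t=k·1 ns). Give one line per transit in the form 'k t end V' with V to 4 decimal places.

Γ_L=1.000000, Γ_S=-0.500000; launch V₁=1·150/200=0.750000
k=0 src: V=0.7500
k=1 load: inc=0.750000, refl=0.750000·1.000000=0.7500; V=0.000000+0.750000+0.750000=1.5000
k=2 src: inc=0.750000, refl=0.750000·-0.500000=-0.3750; V=0.750000+0.750000+-0.375000=1.1250
k=3 load: inc=-0.375000, refl=-0.375000·1.000000=-0.3750; V=1.500000+-0.375000+-0.375000=0.7500
k=4 src: inc=-0.375000, refl=-0.375000·-0.500000=0.1875; V=1.125000+-0.375000+0.187500=0.9375
k=5 load: inc=0.187500, refl=0.187500·1.000000=0.1875; V=0.750000+0.187500+0.187500=1.1250

0 0 source 0.7500
1 1 load 1.5000
2 2 source 1.1250
3 3 load 0.7500
4 4 source 0.9375
5 5 load 1.1250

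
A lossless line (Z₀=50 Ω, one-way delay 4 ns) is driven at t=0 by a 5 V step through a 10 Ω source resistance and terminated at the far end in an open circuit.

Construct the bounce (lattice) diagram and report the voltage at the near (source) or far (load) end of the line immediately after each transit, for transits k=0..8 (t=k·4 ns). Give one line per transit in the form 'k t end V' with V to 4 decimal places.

Γ_L=1.000000, Γ_S=-0.666667; launch V₁=5·50/60=4.166667
k=0 src: V=4.1667
k=1 load: inc=4.166667, refl=4.166667·1.000000=4.1667; V=0.000000+4.166667+4.166667=8.3333
k=2 src: inc=4.166667, refl=4.166667·-0.666667=-2.7778; V=4.166667+4.166667+-2.777778=5.5556
k=3 load: inc=-2.777778, refl=-2.777778·1.000000=-2.7778; V=8.333333+-2.777778+-2.777778=2.7778
k=4 src: inc=-2.777778, refl=-2.777778·-0.666667=1.8519; V=5.555556+-2.777778+1.851852=4.6296
k=5 load: inc=1.851852, refl=1.851852·1.000000=1.8519; V=2.777778+1.851852+1.851852=6.4815
k=6 src: inc=1.851852, refl=1.851852·-0.666667=-1.2346; V=4.629630+1.851852+-1.234568=5.2469
k=7 load: inc=-1.234568, refl=-1.234568·1.000000=-1.2346; V=6.481481+-1.234568+-1.234568=4.0123
k=8 src: inc=-1.234568, refl=-1.234568·-0.666667=0.8230; V=5.246914+-1.234568+0.823045=4.8354

0 0 source 4.1667
1 4 load 8.3333
2 8 source 5.5556
3 12 load 2.7778
4 16 source 4.6296
5 20 load 6.4815
6 24 source 5.2469
7 28 load 4.0123
8 32 source 4.8354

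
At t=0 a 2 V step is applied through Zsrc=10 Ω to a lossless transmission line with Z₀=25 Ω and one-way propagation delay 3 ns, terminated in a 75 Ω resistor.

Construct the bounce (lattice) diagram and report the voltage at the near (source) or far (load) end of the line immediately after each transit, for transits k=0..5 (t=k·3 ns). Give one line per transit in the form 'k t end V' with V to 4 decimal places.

0 0 source 1.4286
1 3 load 2.1429
2 6 source 1.8367
3 9 load 1.6837
4 12 source 1.7493
5 15 load 1.7821

Γ_L=0.500000, Γ_S=-0.428571; launch V₁=2·25/35=1.428571
k=0 src: V=1.4286
k=1 load: inc=1.428571, refl=1.428571·0.500000=0.7143; V=0.000000+1.428571+0.714286=2.1429
k=2 src: inc=0.714286, refl=0.714286·-0.428571=-0.3061; V=1.428571+0.714286+-0.306122=1.8367
k=3 load: inc=-0.306122, refl=-0.306122·0.500000=-0.1531; V=2.142857+-0.306122+-0.153061=1.6837
k=4 src: inc=-0.153061, refl=-0.153061·-0.428571=0.0656; V=1.836735+-0.153061+0.065598=1.7493
k=5 load: inc=0.065598, refl=0.065598·0.500000=0.0328; V=1.683673+0.065598+0.032799=1.7821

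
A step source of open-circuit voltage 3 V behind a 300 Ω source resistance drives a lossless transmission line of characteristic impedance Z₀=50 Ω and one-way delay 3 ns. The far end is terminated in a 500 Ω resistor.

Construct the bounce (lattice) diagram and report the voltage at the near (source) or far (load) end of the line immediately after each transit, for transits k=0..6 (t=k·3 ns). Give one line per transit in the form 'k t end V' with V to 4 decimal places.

Γ_L=0.818182, Γ_S=0.714286; launch V₁=3·50/350=0.428571
k=0 src: V=0.4286
k=1 load: inc=0.428571, refl=0.428571·0.818182=0.3506; V=0.000000+0.428571+0.350649=0.7792
k=2 src: inc=0.350649, refl=0.350649·0.714286=0.2505; V=0.428571+0.350649+0.250464=1.0297
k=3 load: inc=0.250464, refl=0.250464·0.818182=0.2049; V=0.779221+0.250464+0.204925=1.2346
k=4 src: inc=0.204925, refl=0.204925·0.714286=0.1464; V=1.029685+0.204925+0.146375=1.3810
k=5 load: inc=0.146375, refl=0.146375·0.818182=0.1198; V=1.234610+0.146375+0.119761=1.5007
k=6 src: inc=0.119761, refl=0.119761·0.714286=0.0855; V=1.380985+0.119761+0.085544=1.5863

0 0 source 0.4286
1 3 load 0.7792
2 6 source 1.0297
3 9 load 1.2346
4 12 source 1.3810
5 15 load 1.5007
6 18 source 1.5863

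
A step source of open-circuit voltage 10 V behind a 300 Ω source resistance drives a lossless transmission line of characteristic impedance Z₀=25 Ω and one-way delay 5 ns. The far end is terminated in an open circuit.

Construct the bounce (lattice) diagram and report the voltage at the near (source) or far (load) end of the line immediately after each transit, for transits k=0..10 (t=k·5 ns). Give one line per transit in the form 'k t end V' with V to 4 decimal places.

0 0 source 0.7692
1 5 load 1.5385
2 10 source 2.1893
3 15 load 2.8402
4 20 source 3.3910
5 25 load 3.9417
6 30 source 4.4078
7 35 load 4.8738
8 40 source 5.2681
9 45 load 5.6624
10 50 source 5.9961

Γ_L=1.000000, Γ_S=0.846154; launch V₁=10·25/325=0.769231
k=0 src: V=0.7692
k=1 load: inc=0.769231, refl=0.769231·1.000000=0.7692; V=0.000000+0.769231+0.769231=1.5385
k=2 src: inc=0.769231, refl=0.769231·0.846154=0.6509; V=0.769231+0.769231+0.650888=2.1893
k=3 load: inc=0.650888, refl=0.650888·1.000000=0.6509; V=1.538462+0.650888+0.650888=2.8402
k=4 src: inc=0.650888, refl=0.650888·0.846154=0.5508; V=2.189349+0.650888+0.550751=3.3910
k=5 load: inc=0.550751, refl=0.550751·1.000000=0.5508; V=2.840237+0.550751+0.550751=3.9417
k=6 src: inc=0.550751, refl=0.550751·0.846154=0.4660; V=3.390988+0.550751+0.466020=4.4078
k=7 load: inc=0.466020, refl=0.466020·1.000000=0.4660; V=3.941739+0.466020+0.466020=4.8738
k=8 src: inc=0.466020, refl=0.466020·0.846154=0.3943; V=4.407759+0.466020+0.394325=5.2681
k=9 load: inc=0.394325, refl=0.394325·1.000000=0.3943; V=4.873779+0.394325+0.394325=5.6624
k=10 src: inc=0.394325, refl=0.394325·0.846154=0.3337; V=5.268104+0.394325+0.333659=5.9961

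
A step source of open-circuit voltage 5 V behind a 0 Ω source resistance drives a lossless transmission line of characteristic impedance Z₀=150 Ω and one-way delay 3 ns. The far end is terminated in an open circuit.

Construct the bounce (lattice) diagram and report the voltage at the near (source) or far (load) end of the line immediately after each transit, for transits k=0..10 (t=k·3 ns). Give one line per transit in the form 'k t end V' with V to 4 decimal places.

0 0 source 5.0000
1 3 load 10.0000
2 6 source 5.0000
3 9 load 0.0000
4 12 source 5.0000
5 15 load 10.0000
6 18 source 5.0000
7 21 load 0.0000
8 24 source 5.0000
9 27 load 10.0000
10 30 source 5.0000

Γ_L=1.000000, Γ_S=-1.000000; launch V₁=5·150/150=5.000000
k=0 src: V=5.0000
k=1 load: inc=5.000000, refl=5.000000·1.000000=5.0000; V=0.000000+5.000000+5.000000=10.0000
k=2 src: inc=5.000000, refl=5.000000·-1.000000=-5.0000; V=5.000000+5.000000+-5.000000=5.0000
k=3 load: inc=-5.000000, refl=-5.000000·1.000000=-5.0000; V=10.000000+-5.000000+-5.000000=0.0000
k=4 src: inc=-5.000000, refl=-5.000000·-1.000000=5.0000; V=5.000000+-5.000000+5.000000=5.0000
k=5 load: inc=5.000000, refl=5.000000·1.000000=5.0000; V=0.000000+5.000000+5.000000=10.0000
k=6 src: inc=5.000000, refl=5.000000·-1.000000=-5.0000; V=5.000000+5.000000+-5.000000=5.0000
k=7 load: inc=-5.000000, refl=-5.000000·1.000000=-5.0000; V=10.000000+-5.000000+-5.000000=0.0000
k=8 src: inc=-5.000000, refl=-5.000000·-1.000000=5.0000; V=5.000000+-5.000000+5.000000=5.0000
k=9 load: inc=5.000000, refl=5.000000·1.000000=5.0000; V=0.000000+5.000000+5.000000=10.0000
k=10 src: inc=5.000000, refl=5.000000·-1.000000=-5.0000; V=5.000000+5.000000+-5.000000=5.0000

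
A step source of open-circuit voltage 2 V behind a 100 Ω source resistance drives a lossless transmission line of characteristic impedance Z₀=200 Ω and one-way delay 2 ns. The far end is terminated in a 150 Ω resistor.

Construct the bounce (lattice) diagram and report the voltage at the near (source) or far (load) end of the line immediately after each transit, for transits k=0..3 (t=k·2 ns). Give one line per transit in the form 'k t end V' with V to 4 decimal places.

Γ_L=-0.142857, Γ_S=-0.333333; launch V₁=2·200/300=1.333333
k=0 src: V=1.3333
k=1 load: inc=1.333333, refl=1.333333·-0.142857=-0.1905; V=0.000000+1.333333+-0.190476=1.1429
k=2 src: inc=-0.190476, refl=-0.190476·-0.333333=0.0635; V=1.333333+-0.190476+0.063492=1.2063
k=3 load: inc=0.063492, refl=0.063492·-0.142857=-0.0091; V=1.142857+0.063492+-0.009070=1.1973

0 0 source 1.3333
1 2 load 1.1429
2 4 source 1.2063
3 6 load 1.1973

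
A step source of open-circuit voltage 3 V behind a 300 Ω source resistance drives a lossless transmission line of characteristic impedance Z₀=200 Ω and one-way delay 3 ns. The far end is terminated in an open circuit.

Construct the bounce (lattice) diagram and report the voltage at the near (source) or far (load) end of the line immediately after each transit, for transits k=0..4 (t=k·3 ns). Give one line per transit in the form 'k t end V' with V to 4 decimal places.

0 0 source 1.2000
1 3 load 2.4000
2 6 source 2.6400
3 9 load 2.8800
4 12 source 2.9280

Γ_L=1.000000, Γ_S=0.200000; launch V₁=3·200/500=1.200000
k=0 src: V=1.2000
k=1 load: inc=1.200000, refl=1.200000·1.000000=1.2000; V=0.000000+1.200000+1.200000=2.4000
k=2 src: inc=1.200000, refl=1.200000·0.200000=0.2400; V=1.200000+1.200000+0.240000=2.6400
k=3 load: inc=0.240000, refl=0.240000·1.000000=0.2400; V=2.400000+0.240000+0.240000=2.8800
k=4 src: inc=0.240000, refl=0.240000·0.200000=0.0480; V=2.640000+0.240000+0.048000=2.9280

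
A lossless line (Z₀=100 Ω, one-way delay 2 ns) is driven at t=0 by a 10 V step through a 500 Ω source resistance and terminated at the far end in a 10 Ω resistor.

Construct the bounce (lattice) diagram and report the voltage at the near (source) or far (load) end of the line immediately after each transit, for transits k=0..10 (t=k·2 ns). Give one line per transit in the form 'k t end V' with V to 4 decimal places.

Γ_L=-0.818182, Γ_S=0.666667; launch V₁=10·100/600=1.666667
k=0 src: V=1.6667
k=1 load: inc=1.666667, refl=1.666667·-0.818182=-1.3636; V=0.000000+1.666667+-1.363636=0.3030
k=2 src: inc=-1.363636, refl=-1.363636·0.666667=-0.9091; V=1.666667+-1.363636+-0.909091=-0.6061
k=3 load: inc=-0.909091, refl=-0.909091·-0.818182=0.7438; V=0.303030+-0.909091+0.743802=0.1377
k=4 src: inc=0.743802, refl=0.743802·0.666667=0.4959; V=-0.606061+0.743802+0.495868=0.6336
k=5 load: inc=0.495868, refl=0.495868·-0.818182=-0.4057; V=0.137741+0.495868+-0.405710=0.2279
k=6 src: inc=-0.405710, refl=-0.405710·0.666667=-0.2705; V=0.633609+-0.405710+-0.270473=-0.0426
k=7 load: inc=-0.270473, refl=-0.270473·-0.818182=0.2213; V=0.227899+-0.270473+0.221296=0.1787
k=8 src: inc=0.221296, refl=0.221296·0.666667=0.1475; V=-0.042575+0.221296+0.147531=0.3263
k=9 load: inc=0.147531, refl=0.147531·-0.818182=-0.1207; V=0.178722+0.147531+-0.120707=0.2055
k=10 src: inc=-0.120707, refl=-0.120707·0.666667=-0.0805; V=0.326253+-0.120707+-0.080471=0.1251

0 0 source 1.6667
1 2 load 0.3030
2 4 source -0.6061
3 6 load 0.1377
4 8 source 0.6336
5 10 load 0.2279
6 12 source -0.0426
7 14 load 0.1787
8 16 source 0.3263
9 18 load 0.2055
10 20 source 0.1251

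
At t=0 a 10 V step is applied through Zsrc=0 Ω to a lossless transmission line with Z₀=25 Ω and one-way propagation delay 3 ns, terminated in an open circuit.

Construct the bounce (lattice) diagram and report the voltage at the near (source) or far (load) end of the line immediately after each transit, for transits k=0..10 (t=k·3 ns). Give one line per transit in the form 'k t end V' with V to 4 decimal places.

Γ_L=1.000000, Γ_S=-1.000000; launch V₁=10·25/25=10.000000
k=0 src: V=10.0000
k=1 load: inc=10.000000, refl=10.000000·1.000000=10.0000; V=0.000000+10.000000+10.000000=20.0000
k=2 src: inc=10.000000, refl=10.000000·-1.000000=-10.0000; V=10.000000+10.000000+-10.000000=10.0000
k=3 load: inc=-10.000000, refl=-10.000000·1.000000=-10.0000; V=20.000000+-10.000000+-10.000000=0.0000
k=4 src: inc=-10.000000, refl=-10.000000·-1.000000=10.0000; V=10.000000+-10.000000+10.000000=10.0000
k=5 load: inc=10.000000, refl=10.000000·1.000000=10.0000; V=0.000000+10.000000+10.000000=20.0000
k=6 src: inc=10.000000, refl=10.000000·-1.000000=-10.0000; V=10.000000+10.000000+-10.000000=10.0000
k=7 load: inc=-10.000000, refl=-10.000000·1.000000=-10.0000; V=20.000000+-10.000000+-10.000000=0.0000
k=8 src: inc=-10.000000, refl=-10.000000·-1.000000=10.0000; V=10.000000+-10.000000+10.000000=10.0000
k=9 load: inc=10.000000, refl=10.000000·1.000000=10.0000; V=0.000000+10.000000+10.000000=20.0000
k=10 src: inc=10.000000, refl=10.000000·-1.000000=-10.0000; V=10.000000+10.000000+-10.000000=10.0000

0 0 source 10.0000
1 3 load 20.0000
2 6 source 10.0000
3 9 load 0.0000
4 12 source 10.0000
5 15 load 20.0000
6 18 source 10.0000
7 21 load 0.0000
8 24 source 10.0000
9 27 load 20.0000
10 30 source 10.0000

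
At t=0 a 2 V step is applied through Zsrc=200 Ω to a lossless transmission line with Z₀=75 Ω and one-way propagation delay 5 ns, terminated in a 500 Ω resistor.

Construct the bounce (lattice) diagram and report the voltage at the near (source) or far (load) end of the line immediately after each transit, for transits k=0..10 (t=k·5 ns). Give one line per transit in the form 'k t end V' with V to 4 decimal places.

0 0 source 0.5455
1 5 load 0.9486
2 10 source 1.1319
3 15 load 1.2673
4 20 source 1.3289
5 25 load 1.3744
6 30 source 1.3951
7 35 load 1.4104
8 40 source 1.4173
9 45 load 1.4225
10 50 source 1.4248

Γ_L=0.739130, Γ_S=0.454545; launch V₁=2·75/275=0.545455
k=0 src: V=0.5455
k=1 load: inc=0.545455, refl=0.545455·0.739130=0.4032; V=0.000000+0.545455+0.403162=0.9486
k=2 src: inc=0.403162, refl=0.403162·0.454545=0.1833; V=0.545455+0.403162+0.183255=1.1319
k=3 load: inc=0.183255, refl=0.183255·0.739130=0.1354; V=0.948617+0.183255+0.135450=1.2673
k=4 src: inc=0.135450, refl=0.135450·0.454545=0.0616; V=1.131872+0.135450+0.061568=1.3289
k=5 load: inc=0.061568, refl=0.061568·0.739130=0.0455; V=1.267322+0.061568+0.045507=1.3744
k=6 src: inc=0.045507, refl=0.045507·0.454545=0.0207; V=1.328890+0.045507+0.020685=1.3951
k=7 load: inc=0.020685, refl=0.020685·0.739130=0.0153; V=1.374397+0.020685+0.015289=1.4104
k=8 src: inc=0.015289, refl=0.015289·0.454545=0.0069; V=1.395082+0.015289+0.006949=1.4173
k=9 load: inc=0.006949, refl=0.006949·0.739130=0.0051; V=1.410370+0.006949+0.005137=1.4225
k=10 src: inc=0.005137, refl=0.005137·0.454545=0.0023; V=1.417320+0.005137+0.002335=1.4248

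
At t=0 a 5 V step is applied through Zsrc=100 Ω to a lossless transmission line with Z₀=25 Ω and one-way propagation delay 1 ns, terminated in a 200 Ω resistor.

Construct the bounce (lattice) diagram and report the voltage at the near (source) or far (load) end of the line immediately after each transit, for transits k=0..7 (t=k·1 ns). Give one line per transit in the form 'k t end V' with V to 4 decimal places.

0 0 source 1.0000
1 1 load 1.7778
2 2 source 2.2444
3 3 load 2.6074
4 4 source 2.8252
5 5 load 2.9946
6 6 source 3.0962
7 7 load 3.1752

Γ_L=0.777778, Γ_S=0.600000; launch V₁=5·25/125=1.000000
k=0 src: V=1.0000
k=1 load: inc=1.000000, refl=1.000000·0.777778=0.7778; V=0.000000+1.000000+0.777778=1.7778
k=2 src: inc=0.777778, refl=0.777778·0.600000=0.4667; V=1.000000+0.777778+0.466667=2.2444
k=3 load: inc=0.466667, refl=0.466667·0.777778=0.3630; V=1.777778+0.466667+0.362963=2.6074
k=4 src: inc=0.362963, refl=0.362963·0.600000=0.2178; V=2.244444+0.362963+0.217778=2.8252
k=5 load: inc=0.217778, refl=0.217778·0.777778=0.1694; V=2.607407+0.217778+0.169383=2.9946
k=6 src: inc=0.169383, refl=0.169383·0.600000=0.1016; V=2.825185+0.169383+0.101630=3.0962
k=7 load: inc=0.101630, refl=0.101630·0.777778=0.0790; V=2.994568+0.101630+0.079045=3.1752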